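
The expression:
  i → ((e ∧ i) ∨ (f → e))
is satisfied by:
  {e: True, i: False, f: False}
  {e: False, i: False, f: False}
  {f: True, e: True, i: False}
  {f: True, e: False, i: False}
  {i: True, e: True, f: False}
  {i: True, e: False, f: False}
  {i: True, f: True, e: True}


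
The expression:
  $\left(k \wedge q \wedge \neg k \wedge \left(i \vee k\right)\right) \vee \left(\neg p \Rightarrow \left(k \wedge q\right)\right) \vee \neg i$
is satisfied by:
  {q: True, p: True, k: True, i: False}
  {q: True, p: True, k: False, i: False}
  {p: True, k: True, q: False, i: False}
  {p: True, q: False, k: False, i: False}
  {q: True, k: True, p: False, i: False}
  {q: True, k: False, p: False, i: False}
  {k: True, q: False, p: False, i: False}
  {k: False, q: False, p: False, i: False}
  {i: True, q: True, p: True, k: True}
  {i: True, q: True, p: True, k: False}
  {i: True, p: True, k: True, q: False}
  {i: True, p: True, k: False, q: False}
  {i: True, q: True, k: True, p: False}


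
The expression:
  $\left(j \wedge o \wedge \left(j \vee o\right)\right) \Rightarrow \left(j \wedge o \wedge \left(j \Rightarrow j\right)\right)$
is always true.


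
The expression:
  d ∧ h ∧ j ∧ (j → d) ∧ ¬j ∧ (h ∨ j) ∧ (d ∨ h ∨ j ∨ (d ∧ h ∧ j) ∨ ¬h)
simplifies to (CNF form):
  False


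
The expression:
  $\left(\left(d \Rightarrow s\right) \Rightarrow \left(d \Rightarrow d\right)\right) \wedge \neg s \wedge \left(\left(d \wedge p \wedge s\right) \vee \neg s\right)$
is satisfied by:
  {s: False}


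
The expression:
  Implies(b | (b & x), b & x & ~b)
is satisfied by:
  {b: False}


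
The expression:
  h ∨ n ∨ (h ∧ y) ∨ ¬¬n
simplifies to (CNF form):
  h ∨ n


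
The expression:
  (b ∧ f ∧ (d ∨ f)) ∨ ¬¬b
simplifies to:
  b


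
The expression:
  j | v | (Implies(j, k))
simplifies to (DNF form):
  True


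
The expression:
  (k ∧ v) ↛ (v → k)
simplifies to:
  False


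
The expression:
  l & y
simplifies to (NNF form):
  l & y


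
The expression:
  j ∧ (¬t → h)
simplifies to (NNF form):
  j ∧ (h ∨ t)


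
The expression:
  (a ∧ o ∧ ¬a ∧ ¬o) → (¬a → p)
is always true.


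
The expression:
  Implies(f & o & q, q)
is always true.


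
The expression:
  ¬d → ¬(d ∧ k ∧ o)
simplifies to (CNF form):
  True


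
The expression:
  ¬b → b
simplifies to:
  b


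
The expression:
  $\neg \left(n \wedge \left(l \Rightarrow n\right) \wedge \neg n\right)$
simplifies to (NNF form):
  $\text{True}$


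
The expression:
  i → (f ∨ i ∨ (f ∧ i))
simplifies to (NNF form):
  True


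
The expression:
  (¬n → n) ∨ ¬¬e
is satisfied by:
  {n: True, e: True}
  {n: True, e: False}
  {e: True, n: False}


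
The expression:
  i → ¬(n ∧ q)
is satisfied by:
  {q: False, n: False, i: False}
  {i: True, q: False, n: False}
  {n: True, q: False, i: False}
  {i: True, n: True, q: False}
  {q: True, i: False, n: False}
  {i: True, q: True, n: False}
  {n: True, q: True, i: False}


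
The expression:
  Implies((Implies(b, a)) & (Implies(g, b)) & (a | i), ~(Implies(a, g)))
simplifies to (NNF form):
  (a & ~b) | (b & ~g) | (g & ~a) | (~a & ~i)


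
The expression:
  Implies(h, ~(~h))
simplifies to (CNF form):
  True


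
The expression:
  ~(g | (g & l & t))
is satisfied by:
  {g: False}


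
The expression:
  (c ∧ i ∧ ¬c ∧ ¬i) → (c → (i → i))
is always true.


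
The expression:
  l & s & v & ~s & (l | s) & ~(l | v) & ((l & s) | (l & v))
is never true.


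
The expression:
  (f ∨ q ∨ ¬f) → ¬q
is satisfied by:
  {q: False}


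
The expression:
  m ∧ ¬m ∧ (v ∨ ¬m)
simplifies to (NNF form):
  False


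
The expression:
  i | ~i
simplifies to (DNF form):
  True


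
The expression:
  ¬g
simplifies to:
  ¬g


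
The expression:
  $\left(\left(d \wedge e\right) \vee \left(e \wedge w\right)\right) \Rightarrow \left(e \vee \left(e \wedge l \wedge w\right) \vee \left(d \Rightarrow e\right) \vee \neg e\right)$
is always true.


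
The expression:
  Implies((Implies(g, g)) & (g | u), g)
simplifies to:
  g | ~u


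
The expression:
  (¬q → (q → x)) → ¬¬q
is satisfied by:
  {q: True}


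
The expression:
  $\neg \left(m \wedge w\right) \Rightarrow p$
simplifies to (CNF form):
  $\left(m \vee p\right) \wedge \left(p \vee w\right)$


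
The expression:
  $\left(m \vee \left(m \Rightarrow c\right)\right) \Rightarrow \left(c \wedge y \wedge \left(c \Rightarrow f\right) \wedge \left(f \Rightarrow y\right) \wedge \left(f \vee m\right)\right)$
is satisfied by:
  {c: True, f: True, y: True}


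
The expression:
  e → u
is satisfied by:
  {u: True, e: False}
  {e: False, u: False}
  {e: True, u: True}


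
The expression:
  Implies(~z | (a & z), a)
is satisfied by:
  {a: True, z: True}
  {a: True, z: False}
  {z: True, a: False}


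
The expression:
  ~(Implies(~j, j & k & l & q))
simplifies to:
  ~j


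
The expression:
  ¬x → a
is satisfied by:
  {a: True, x: True}
  {a: True, x: False}
  {x: True, a: False}


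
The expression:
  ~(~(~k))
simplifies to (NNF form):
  ~k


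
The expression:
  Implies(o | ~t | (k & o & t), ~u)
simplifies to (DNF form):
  ~u | (t & ~o)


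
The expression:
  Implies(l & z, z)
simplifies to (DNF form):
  True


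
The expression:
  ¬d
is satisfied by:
  {d: False}


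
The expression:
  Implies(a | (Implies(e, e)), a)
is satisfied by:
  {a: True}


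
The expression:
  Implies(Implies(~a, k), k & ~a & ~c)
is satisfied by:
  {k: False, a: False, c: False}
  {c: True, k: False, a: False}
  {k: True, c: False, a: False}


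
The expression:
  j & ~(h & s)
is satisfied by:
  {j: True, s: False, h: False}
  {h: True, j: True, s: False}
  {s: True, j: True, h: False}


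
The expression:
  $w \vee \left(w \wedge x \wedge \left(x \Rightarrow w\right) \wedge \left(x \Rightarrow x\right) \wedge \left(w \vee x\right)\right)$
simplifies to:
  $w$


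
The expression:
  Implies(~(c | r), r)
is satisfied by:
  {r: True, c: True}
  {r: True, c: False}
  {c: True, r: False}


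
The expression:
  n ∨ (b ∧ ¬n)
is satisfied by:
  {n: True, b: True}
  {n: True, b: False}
  {b: True, n: False}


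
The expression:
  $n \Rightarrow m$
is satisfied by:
  {m: True, n: False}
  {n: False, m: False}
  {n: True, m: True}


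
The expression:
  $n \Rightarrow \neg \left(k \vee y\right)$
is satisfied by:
  {y: False, n: False, k: False}
  {k: True, y: False, n: False}
  {y: True, k: False, n: False}
  {k: True, y: True, n: False}
  {n: True, k: False, y: False}


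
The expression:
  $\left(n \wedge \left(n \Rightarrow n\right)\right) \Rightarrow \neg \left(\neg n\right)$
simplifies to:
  $\text{True}$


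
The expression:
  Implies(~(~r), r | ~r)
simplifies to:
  True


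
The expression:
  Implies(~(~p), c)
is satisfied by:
  {c: True, p: False}
  {p: False, c: False}
  {p: True, c: True}


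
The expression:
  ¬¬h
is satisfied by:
  {h: True}


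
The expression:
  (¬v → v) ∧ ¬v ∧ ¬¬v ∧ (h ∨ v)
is never true.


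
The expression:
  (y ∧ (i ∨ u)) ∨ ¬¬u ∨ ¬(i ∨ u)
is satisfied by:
  {y: True, u: True, i: False}
  {y: True, u: False, i: False}
  {u: True, y: False, i: False}
  {y: False, u: False, i: False}
  {y: True, i: True, u: True}
  {y: True, i: True, u: False}
  {i: True, u: True, y: False}


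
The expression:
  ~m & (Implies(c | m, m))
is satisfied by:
  {c: False, m: False}


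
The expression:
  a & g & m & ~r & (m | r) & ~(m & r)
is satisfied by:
  {a: True, m: True, g: True, r: False}


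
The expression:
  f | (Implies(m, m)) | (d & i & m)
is always true.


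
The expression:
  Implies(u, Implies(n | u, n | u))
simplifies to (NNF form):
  True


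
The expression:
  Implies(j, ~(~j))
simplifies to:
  True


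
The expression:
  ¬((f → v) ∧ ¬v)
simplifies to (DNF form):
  f ∨ v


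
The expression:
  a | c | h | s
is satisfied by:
  {s: True, a: True, c: True, h: True}
  {s: True, a: True, c: True, h: False}
  {s: True, a: True, h: True, c: False}
  {s: True, a: True, h: False, c: False}
  {s: True, c: True, h: True, a: False}
  {s: True, c: True, h: False, a: False}
  {s: True, c: False, h: True, a: False}
  {s: True, c: False, h: False, a: False}
  {a: True, c: True, h: True, s: False}
  {a: True, c: True, h: False, s: False}
  {a: True, h: True, c: False, s: False}
  {a: True, h: False, c: False, s: False}
  {c: True, h: True, a: False, s: False}
  {c: True, a: False, h: False, s: False}
  {h: True, a: False, c: False, s: False}


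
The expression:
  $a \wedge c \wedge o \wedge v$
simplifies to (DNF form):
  $a \wedge c \wedge o \wedge v$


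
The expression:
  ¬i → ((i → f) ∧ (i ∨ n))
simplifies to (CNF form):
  i ∨ n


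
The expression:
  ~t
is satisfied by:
  {t: False}


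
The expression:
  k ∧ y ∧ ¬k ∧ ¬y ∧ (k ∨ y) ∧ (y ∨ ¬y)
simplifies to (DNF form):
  False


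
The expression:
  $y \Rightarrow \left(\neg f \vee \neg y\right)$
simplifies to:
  $\neg f \vee \neg y$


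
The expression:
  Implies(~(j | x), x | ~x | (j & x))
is always true.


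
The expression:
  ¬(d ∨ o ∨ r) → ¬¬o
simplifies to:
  d ∨ o ∨ r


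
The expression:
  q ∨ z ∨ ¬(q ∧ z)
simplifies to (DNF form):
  True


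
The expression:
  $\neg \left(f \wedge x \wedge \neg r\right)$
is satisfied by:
  {r: True, x: False, f: False}
  {x: False, f: False, r: False}
  {f: True, r: True, x: False}
  {f: True, x: False, r: False}
  {r: True, x: True, f: False}
  {x: True, r: False, f: False}
  {f: True, x: True, r: True}


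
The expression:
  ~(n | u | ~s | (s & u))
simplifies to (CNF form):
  s & ~n & ~u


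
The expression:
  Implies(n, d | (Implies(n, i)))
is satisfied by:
  {i: True, d: True, n: False}
  {i: True, d: False, n: False}
  {d: True, i: False, n: False}
  {i: False, d: False, n: False}
  {i: True, n: True, d: True}
  {i: True, n: True, d: False}
  {n: True, d: True, i: False}


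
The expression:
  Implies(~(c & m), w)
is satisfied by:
  {m: True, w: True, c: True}
  {m: True, w: True, c: False}
  {w: True, c: True, m: False}
  {w: True, c: False, m: False}
  {m: True, c: True, w: False}


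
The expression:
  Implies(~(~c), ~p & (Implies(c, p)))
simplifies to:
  ~c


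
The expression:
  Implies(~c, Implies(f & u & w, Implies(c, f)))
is always true.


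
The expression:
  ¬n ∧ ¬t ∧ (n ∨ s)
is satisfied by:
  {s: True, n: False, t: False}


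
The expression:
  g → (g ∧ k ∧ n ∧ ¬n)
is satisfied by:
  {g: False}


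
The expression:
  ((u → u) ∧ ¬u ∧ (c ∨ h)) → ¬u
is always true.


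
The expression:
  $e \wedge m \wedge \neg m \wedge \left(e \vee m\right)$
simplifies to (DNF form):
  $\text{False}$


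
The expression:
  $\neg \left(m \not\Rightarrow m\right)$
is always true.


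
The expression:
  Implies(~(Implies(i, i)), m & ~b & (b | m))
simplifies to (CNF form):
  True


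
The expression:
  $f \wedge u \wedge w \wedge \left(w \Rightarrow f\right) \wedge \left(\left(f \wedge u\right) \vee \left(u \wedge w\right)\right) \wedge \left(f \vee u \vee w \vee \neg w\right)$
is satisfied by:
  {u: True, w: True, f: True}


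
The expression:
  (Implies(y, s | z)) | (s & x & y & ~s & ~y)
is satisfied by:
  {z: True, s: True, y: False}
  {z: True, s: False, y: False}
  {s: True, z: False, y: False}
  {z: False, s: False, y: False}
  {y: True, z: True, s: True}
  {y: True, z: True, s: False}
  {y: True, s: True, z: False}


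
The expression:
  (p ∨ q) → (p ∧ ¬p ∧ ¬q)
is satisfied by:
  {q: False, p: False}


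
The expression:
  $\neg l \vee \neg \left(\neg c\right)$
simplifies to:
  $c \vee \neg l$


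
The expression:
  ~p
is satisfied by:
  {p: False}


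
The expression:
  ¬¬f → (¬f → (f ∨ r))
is always true.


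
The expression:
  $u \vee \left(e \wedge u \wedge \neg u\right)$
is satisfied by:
  {u: True}


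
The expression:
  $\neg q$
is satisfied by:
  {q: False}


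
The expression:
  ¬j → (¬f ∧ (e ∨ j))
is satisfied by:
  {e: True, j: True, f: False}
  {j: True, f: False, e: False}
  {e: True, j: True, f: True}
  {j: True, f: True, e: False}
  {e: True, f: False, j: False}


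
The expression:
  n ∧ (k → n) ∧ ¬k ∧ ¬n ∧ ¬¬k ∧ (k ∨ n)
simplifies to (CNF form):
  False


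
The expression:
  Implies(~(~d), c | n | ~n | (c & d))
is always true.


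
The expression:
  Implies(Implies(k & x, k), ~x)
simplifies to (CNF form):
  ~x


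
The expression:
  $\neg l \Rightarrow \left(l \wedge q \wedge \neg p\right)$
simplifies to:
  $l$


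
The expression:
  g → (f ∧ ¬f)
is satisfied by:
  {g: False}


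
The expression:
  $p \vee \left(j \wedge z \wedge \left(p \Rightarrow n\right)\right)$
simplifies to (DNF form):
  $p \vee \left(j \wedge z\right)$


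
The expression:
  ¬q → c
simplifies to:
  c ∨ q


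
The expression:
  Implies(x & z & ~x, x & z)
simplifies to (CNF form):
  True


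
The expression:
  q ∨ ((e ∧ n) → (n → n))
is always true.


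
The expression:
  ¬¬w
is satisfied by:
  {w: True}


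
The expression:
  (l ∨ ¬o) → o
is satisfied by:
  {o: True}


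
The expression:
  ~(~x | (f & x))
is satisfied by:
  {x: True, f: False}


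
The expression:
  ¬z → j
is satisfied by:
  {z: True, j: True}
  {z: True, j: False}
  {j: True, z: False}


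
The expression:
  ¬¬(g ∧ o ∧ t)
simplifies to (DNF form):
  g ∧ o ∧ t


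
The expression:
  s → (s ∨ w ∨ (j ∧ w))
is always true.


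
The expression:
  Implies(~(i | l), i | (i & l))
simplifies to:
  i | l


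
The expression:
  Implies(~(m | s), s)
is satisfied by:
  {m: True, s: True}
  {m: True, s: False}
  {s: True, m: False}


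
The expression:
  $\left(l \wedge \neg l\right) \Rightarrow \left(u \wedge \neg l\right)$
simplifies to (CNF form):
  $\text{True}$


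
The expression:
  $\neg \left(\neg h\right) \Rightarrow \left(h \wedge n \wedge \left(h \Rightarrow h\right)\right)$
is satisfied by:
  {n: True, h: False}
  {h: False, n: False}
  {h: True, n: True}


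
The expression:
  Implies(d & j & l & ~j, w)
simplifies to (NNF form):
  True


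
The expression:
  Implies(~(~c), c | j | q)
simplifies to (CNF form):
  True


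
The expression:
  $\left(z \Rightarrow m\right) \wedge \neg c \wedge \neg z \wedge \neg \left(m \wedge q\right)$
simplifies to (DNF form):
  $\left(\neg c \wedge \neg m \wedge \neg z\right) \vee \left(\neg c \wedge \neg q \wedge \neg z\right)$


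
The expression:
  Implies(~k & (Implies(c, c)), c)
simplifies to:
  c | k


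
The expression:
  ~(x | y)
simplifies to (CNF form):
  ~x & ~y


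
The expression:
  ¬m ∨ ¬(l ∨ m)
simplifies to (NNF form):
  ¬m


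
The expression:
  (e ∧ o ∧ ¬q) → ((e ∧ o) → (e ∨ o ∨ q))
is always true.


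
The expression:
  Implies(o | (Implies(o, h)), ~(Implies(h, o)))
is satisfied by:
  {h: True, o: False}


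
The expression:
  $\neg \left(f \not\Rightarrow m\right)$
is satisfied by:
  {m: True, f: False}
  {f: False, m: False}
  {f: True, m: True}


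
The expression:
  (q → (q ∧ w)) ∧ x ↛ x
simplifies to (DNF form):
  False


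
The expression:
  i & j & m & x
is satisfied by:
  {m: True, j: True, x: True, i: True}


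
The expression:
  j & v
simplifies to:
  j & v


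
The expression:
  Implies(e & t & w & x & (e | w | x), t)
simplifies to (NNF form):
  True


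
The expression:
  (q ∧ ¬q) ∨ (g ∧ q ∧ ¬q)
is never true.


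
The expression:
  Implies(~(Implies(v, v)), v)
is always true.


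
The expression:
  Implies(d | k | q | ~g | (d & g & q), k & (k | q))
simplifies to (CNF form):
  (g | k) & (k | ~d) & (k | ~q)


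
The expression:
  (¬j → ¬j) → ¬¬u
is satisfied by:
  {u: True}


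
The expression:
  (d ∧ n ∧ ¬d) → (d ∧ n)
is always true.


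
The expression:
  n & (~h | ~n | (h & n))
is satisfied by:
  {n: True}


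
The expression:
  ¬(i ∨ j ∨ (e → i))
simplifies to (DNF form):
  e ∧ ¬i ∧ ¬j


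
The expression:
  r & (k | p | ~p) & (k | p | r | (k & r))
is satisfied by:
  {r: True}


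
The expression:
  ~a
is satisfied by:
  {a: False}


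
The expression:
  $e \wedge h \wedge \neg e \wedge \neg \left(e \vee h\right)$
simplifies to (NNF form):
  $\text{False}$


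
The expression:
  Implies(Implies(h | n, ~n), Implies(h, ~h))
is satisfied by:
  {n: True, h: False}
  {h: False, n: False}
  {h: True, n: True}


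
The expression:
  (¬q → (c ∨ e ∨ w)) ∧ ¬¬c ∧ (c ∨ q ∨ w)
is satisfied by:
  {c: True}


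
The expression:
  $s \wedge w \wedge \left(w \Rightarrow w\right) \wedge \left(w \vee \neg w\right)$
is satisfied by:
  {w: True, s: True}


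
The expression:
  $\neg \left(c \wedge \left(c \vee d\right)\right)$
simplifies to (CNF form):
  $\neg c$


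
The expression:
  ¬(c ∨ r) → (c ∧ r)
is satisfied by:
  {r: True, c: True}
  {r: True, c: False}
  {c: True, r: False}


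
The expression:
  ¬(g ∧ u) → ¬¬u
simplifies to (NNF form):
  u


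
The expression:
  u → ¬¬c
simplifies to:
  c ∨ ¬u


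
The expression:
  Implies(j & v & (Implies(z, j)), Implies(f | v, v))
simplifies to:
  True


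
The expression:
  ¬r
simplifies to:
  ¬r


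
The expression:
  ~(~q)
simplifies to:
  q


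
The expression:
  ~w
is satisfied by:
  {w: False}


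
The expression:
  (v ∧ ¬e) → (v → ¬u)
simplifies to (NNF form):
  e ∨ ¬u ∨ ¬v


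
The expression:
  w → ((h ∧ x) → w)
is always true.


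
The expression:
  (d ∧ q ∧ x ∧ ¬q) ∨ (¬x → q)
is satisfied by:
  {x: True, q: True}
  {x: True, q: False}
  {q: True, x: False}


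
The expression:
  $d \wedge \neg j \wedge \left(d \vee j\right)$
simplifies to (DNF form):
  $d \wedge \neg j$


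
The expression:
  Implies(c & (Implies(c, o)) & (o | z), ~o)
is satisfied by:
  {c: False, o: False}
  {o: True, c: False}
  {c: True, o: False}


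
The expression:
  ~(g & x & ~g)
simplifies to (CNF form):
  True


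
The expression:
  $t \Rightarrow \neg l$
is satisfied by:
  {l: False, t: False}
  {t: True, l: False}
  {l: True, t: False}


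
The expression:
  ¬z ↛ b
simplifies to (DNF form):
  b ∨ ¬z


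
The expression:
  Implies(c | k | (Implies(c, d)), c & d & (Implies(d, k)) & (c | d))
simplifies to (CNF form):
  c & d & k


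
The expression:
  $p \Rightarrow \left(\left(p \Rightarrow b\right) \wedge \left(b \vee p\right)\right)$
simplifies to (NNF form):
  $b \vee \neg p$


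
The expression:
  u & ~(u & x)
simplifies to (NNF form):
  u & ~x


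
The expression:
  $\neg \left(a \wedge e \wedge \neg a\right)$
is always true.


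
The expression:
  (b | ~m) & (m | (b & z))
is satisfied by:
  {b: True, z: True, m: True}
  {b: True, z: True, m: False}
  {b: True, m: True, z: False}


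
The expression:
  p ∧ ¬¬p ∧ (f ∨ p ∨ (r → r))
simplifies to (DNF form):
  p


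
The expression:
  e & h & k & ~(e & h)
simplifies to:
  False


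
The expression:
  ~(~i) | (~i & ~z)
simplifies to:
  i | ~z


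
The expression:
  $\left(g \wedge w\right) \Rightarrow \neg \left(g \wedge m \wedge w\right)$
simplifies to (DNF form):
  $\neg g \vee \neg m \vee \neg w$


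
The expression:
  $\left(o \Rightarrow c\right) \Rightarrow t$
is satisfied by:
  {t: True, o: True, c: False}
  {t: True, o: False, c: False}
  {t: True, c: True, o: True}
  {t: True, c: True, o: False}
  {o: True, c: False, t: False}


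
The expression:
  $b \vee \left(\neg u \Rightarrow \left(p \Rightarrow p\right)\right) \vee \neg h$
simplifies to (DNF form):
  $\text{True}$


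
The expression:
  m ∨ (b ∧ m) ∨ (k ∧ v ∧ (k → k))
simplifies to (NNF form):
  m ∨ (k ∧ v)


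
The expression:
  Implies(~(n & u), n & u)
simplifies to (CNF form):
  n & u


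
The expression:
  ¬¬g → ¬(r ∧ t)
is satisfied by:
  {g: False, t: False, r: False}
  {r: True, g: False, t: False}
  {t: True, g: False, r: False}
  {r: True, t: True, g: False}
  {g: True, r: False, t: False}
  {r: True, g: True, t: False}
  {t: True, g: True, r: False}


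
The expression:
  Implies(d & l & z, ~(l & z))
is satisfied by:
  {l: False, z: False, d: False}
  {d: True, l: False, z: False}
  {z: True, l: False, d: False}
  {d: True, z: True, l: False}
  {l: True, d: False, z: False}
  {d: True, l: True, z: False}
  {z: True, l: True, d: False}


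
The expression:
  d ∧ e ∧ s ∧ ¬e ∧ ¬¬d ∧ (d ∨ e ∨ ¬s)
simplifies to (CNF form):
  False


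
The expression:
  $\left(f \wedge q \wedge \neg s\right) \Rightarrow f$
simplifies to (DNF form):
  $\text{True}$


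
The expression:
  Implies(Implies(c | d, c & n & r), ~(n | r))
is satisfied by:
  {c: True, d: True, r: False, n: False}
  {c: True, d: False, r: False, n: False}
  {d: True, c: False, r: False, n: False}
  {c: False, d: False, r: False, n: False}
  {n: True, c: True, d: True, r: False}
  {n: True, c: True, d: False, r: False}
  {n: True, d: True, c: False, r: False}
  {c: True, r: True, d: True, n: False}
  {c: True, r: True, d: False, n: False}
  {r: True, d: True, c: False, n: False}
  {n: True, r: True, d: True, c: False}


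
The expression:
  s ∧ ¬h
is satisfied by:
  {s: True, h: False}


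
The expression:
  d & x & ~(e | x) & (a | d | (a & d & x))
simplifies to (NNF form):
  False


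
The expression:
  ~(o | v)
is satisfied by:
  {v: False, o: False}


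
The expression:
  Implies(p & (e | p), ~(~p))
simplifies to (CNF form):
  True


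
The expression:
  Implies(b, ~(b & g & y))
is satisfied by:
  {g: False, y: False, b: False}
  {b: True, g: False, y: False}
  {y: True, g: False, b: False}
  {b: True, y: True, g: False}
  {g: True, b: False, y: False}
  {b: True, g: True, y: False}
  {y: True, g: True, b: False}


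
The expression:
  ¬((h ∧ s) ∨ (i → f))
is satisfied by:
  {i: True, f: False, s: False, h: False}
  {i: True, h: True, f: False, s: False}
  {i: True, s: True, f: False, h: False}


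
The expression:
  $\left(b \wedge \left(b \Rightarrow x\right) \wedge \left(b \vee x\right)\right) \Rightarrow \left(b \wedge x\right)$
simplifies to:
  $\text{True}$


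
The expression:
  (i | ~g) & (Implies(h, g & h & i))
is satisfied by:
  {i: True, h: False, g: False}
  {h: False, g: False, i: False}
  {g: True, i: True, h: False}
  {g: True, i: True, h: True}


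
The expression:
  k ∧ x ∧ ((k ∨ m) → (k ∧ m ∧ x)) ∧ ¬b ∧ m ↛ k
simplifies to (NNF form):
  False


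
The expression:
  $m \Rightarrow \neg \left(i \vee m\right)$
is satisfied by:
  {m: False}


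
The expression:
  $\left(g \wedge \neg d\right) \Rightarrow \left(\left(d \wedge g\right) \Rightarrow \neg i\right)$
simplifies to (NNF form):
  $\text{True}$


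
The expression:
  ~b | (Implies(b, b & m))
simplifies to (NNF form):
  m | ~b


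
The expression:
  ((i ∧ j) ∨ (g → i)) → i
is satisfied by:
  {i: True, g: True}
  {i: True, g: False}
  {g: True, i: False}


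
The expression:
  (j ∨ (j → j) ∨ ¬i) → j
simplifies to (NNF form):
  j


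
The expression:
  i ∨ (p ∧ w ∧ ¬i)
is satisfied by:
  {i: True, w: True, p: True}
  {i: True, w: True, p: False}
  {i: True, p: True, w: False}
  {i: True, p: False, w: False}
  {w: True, p: True, i: False}


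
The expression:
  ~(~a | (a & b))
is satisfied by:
  {a: True, b: False}


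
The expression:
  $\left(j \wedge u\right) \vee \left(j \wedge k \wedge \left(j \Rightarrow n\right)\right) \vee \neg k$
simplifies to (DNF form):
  $\left(j \wedge n\right) \vee \left(j \wedge u\right) \vee \neg k$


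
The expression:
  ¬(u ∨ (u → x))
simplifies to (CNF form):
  False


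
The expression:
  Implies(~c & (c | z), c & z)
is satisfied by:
  {c: True, z: False}
  {z: False, c: False}
  {z: True, c: True}


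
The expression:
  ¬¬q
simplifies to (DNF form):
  q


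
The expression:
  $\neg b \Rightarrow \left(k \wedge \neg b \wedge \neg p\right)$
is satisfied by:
  {b: True, k: True, p: False}
  {b: True, p: False, k: False}
  {b: True, k: True, p: True}
  {b: True, p: True, k: False}
  {k: True, p: False, b: False}


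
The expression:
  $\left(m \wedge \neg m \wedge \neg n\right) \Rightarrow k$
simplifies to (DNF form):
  $\text{True}$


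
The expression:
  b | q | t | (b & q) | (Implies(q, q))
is always true.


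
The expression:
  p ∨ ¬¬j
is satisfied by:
  {p: True, j: True}
  {p: True, j: False}
  {j: True, p: False}


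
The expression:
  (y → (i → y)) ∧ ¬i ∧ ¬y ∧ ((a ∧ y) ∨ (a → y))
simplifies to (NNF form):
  ¬a ∧ ¬i ∧ ¬y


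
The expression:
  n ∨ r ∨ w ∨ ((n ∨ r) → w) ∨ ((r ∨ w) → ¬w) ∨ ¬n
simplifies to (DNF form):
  True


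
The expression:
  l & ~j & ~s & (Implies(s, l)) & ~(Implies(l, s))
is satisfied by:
  {l: True, j: False, s: False}


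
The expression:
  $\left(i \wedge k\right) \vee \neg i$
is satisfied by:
  {k: True, i: False}
  {i: False, k: False}
  {i: True, k: True}


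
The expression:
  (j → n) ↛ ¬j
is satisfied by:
  {j: True, n: True}


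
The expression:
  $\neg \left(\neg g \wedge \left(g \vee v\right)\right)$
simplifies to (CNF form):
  $g \vee \neg v$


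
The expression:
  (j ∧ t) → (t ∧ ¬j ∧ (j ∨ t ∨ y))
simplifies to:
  ¬j ∨ ¬t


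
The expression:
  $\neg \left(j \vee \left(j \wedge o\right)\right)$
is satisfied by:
  {j: False}


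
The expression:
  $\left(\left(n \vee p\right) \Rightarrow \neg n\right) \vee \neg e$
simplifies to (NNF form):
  $\neg e \vee \neg n$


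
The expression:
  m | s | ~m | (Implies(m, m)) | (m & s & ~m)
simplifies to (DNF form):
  True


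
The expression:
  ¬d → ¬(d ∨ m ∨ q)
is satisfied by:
  {d: True, q: False, m: False}
  {d: True, m: True, q: False}
  {d: True, q: True, m: False}
  {d: True, m: True, q: True}
  {m: False, q: False, d: False}


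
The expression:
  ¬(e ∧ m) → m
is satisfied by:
  {m: True}


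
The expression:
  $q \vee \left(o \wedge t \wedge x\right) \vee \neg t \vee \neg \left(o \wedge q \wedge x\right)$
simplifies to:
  $\text{True}$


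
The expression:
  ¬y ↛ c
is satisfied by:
  {c: True, y: False}
  {y: False, c: False}
  {y: True, c: True}


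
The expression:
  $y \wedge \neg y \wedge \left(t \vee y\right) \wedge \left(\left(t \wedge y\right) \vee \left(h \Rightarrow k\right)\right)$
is never true.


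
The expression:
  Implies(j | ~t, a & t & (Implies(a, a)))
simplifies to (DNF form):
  (a & t) | (t & ~j)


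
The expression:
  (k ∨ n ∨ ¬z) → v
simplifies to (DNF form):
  v ∨ (z ∧ ¬k ∧ ¬n)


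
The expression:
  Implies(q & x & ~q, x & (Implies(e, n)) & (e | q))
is always true.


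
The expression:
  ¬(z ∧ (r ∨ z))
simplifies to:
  ¬z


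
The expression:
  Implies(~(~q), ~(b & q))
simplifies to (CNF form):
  ~b | ~q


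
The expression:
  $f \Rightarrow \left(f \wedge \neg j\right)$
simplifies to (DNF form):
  $\neg f \vee \neg j$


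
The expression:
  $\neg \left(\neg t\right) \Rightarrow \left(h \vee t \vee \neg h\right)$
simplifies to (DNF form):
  $\text{True}$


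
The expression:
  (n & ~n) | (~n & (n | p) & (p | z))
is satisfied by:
  {p: True, n: False}


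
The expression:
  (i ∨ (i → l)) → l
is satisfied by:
  {l: True}


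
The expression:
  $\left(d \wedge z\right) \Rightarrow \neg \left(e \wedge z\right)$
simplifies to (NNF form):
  $\neg d \vee \neg e \vee \neg z$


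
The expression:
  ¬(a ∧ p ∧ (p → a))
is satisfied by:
  {p: False, a: False}
  {a: True, p: False}
  {p: True, a: False}


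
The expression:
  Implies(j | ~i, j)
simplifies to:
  i | j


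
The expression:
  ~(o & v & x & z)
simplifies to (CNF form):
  ~o | ~v | ~x | ~z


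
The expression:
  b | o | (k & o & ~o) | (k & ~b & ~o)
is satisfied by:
  {b: True, o: True, k: True}
  {b: True, o: True, k: False}
  {b: True, k: True, o: False}
  {b: True, k: False, o: False}
  {o: True, k: True, b: False}
  {o: True, k: False, b: False}
  {k: True, o: False, b: False}


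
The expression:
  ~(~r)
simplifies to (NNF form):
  r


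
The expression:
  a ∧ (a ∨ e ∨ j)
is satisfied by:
  {a: True}


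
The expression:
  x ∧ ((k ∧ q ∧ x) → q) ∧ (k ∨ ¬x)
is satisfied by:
  {x: True, k: True}


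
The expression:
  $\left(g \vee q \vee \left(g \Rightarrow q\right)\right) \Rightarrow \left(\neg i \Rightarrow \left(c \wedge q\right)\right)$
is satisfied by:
  {i: True, q: True, c: True}
  {i: True, q: True, c: False}
  {i: True, c: True, q: False}
  {i: True, c: False, q: False}
  {q: True, c: True, i: False}


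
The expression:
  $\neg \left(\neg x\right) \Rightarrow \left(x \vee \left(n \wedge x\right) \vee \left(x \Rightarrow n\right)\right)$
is always true.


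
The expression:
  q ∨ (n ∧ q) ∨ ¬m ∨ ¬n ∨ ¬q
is always true.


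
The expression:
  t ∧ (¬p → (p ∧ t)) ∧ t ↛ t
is never true.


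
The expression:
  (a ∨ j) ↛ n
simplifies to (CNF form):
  ¬n ∧ (a ∨ j)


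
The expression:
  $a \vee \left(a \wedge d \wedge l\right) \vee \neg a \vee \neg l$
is always true.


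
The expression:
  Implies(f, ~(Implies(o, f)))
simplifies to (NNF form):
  ~f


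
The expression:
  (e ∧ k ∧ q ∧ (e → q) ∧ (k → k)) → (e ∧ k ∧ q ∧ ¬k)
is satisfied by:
  {k: False, q: False, e: False}
  {e: True, k: False, q: False}
  {q: True, k: False, e: False}
  {e: True, q: True, k: False}
  {k: True, e: False, q: False}
  {e: True, k: True, q: False}
  {q: True, k: True, e: False}


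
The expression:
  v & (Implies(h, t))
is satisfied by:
  {t: True, v: True, h: False}
  {v: True, h: False, t: False}
  {t: True, h: True, v: True}


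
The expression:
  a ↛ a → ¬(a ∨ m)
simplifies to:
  True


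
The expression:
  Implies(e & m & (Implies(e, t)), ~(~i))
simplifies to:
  i | ~e | ~m | ~t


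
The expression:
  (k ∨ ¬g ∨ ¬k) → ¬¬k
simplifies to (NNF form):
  k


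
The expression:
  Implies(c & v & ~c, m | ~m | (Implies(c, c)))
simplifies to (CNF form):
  True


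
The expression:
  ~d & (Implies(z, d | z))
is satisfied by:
  {d: False}


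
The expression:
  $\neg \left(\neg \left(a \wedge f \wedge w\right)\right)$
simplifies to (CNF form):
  $a \wedge f \wedge w$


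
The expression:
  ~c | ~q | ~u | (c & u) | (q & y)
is always true.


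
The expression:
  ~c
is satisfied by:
  {c: False}


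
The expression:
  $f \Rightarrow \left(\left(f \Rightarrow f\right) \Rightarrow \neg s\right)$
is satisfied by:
  {s: False, f: False}
  {f: True, s: False}
  {s: True, f: False}


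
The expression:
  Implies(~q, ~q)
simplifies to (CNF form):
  True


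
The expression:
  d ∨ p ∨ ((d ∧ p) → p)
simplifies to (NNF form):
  True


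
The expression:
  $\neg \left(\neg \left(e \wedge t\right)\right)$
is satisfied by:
  {t: True, e: True}


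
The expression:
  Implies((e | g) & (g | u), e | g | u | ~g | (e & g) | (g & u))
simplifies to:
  True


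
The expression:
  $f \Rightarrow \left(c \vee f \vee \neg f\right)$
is always true.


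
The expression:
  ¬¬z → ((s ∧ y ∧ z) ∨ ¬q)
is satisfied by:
  {y: True, s: True, q: False, z: False}
  {y: True, s: False, q: False, z: False}
  {s: True, y: False, q: False, z: False}
  {y: False, s: False, q: False, z: False}
  {y: True, z: True, s: True, q: False}
  {y: True, z: True, s: False, q: False}
  {z: True, s: True, y: False, q: False}
  {z: True, y: False, s: False, q: False}
  {y: True, q: True, s: True, z: False}
  {y: True, q: True, s: False, z: False}
  {q: True, s: True, y: False, z: False}
  {q: True, y: False, s: False, z: False}
  {y: True, z: True, q: True, s: True}


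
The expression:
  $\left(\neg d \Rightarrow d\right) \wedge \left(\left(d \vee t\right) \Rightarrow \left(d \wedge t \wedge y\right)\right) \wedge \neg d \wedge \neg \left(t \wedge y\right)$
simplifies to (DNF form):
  $\text{False}$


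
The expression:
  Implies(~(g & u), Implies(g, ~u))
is always true.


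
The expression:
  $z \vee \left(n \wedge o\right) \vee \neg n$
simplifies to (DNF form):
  $o \vee z \vee \neg n$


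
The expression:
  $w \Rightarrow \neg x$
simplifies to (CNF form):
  $\neg w \vee \neg x$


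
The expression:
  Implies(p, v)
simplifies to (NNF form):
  v | ~p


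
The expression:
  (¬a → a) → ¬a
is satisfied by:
  {a: False}


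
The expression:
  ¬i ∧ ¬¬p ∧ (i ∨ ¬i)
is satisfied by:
  {p: True, i: False}


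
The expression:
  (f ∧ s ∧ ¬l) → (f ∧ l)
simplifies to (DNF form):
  l ∨ ¬f ∨ ¬s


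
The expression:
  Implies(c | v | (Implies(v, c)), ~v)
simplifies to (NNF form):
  ~v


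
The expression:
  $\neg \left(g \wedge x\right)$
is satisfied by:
  {g: False, x: False}
  {x: True, g: False}
  {g: True, x: False}


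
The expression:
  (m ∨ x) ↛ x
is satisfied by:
  {m: True, x: False}


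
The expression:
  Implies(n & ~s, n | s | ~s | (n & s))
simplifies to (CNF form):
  True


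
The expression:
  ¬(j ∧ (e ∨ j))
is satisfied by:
  {j: False}


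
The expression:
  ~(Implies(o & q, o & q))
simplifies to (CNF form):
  False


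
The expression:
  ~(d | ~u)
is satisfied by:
  {u: True, d: False}


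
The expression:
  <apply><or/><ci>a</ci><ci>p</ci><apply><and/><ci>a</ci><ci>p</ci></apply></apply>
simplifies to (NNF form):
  <apply><or/><ci>a</ci><ci>p</ci></apply>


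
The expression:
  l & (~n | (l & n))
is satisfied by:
  {l: True}


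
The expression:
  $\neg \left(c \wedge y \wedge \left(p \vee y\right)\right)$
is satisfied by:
  {c: False, y: False}
  {y: True, c: False}
  {c: True, y: False}


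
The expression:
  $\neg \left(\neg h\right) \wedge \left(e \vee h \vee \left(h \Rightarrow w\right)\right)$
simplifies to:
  $h$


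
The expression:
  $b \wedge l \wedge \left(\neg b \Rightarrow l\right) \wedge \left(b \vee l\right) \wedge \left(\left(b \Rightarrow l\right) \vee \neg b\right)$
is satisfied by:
  {b: True, l: True}


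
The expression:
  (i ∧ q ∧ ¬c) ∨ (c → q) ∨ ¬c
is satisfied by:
  {q: True, c: False}
  {c: False, q: False}
  {c: True, q: True}


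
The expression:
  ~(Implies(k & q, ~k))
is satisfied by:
  {q: True, k: True}


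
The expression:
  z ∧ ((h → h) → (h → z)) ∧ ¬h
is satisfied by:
  {z: True, h: False}


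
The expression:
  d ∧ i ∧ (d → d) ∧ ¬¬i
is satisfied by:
  {i: True, d: True}


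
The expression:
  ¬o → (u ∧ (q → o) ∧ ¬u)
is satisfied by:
  {o: True}


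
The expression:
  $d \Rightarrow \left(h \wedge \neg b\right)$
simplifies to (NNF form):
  $\left(h \wedge \neg b\right) \vee \neg d$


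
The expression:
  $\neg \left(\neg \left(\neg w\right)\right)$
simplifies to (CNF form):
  $\neg w$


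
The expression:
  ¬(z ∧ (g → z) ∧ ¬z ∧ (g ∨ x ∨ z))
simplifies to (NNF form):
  True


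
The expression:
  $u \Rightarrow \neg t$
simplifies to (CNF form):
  $\neg t \vee \neg u$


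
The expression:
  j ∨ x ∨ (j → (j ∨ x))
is always true.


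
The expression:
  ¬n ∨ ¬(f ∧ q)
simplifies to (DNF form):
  ¬f ∨ ¬n ∨ ¬q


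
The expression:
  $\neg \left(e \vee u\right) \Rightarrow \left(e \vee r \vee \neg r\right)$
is always true.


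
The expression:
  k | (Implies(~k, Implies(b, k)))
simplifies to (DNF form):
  k | ~b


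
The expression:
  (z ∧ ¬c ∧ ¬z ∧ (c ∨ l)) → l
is always true.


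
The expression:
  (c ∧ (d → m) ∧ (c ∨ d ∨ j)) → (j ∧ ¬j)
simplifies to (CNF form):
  (d ∨ ¬c) ∧ (¬c ∨ ¬m)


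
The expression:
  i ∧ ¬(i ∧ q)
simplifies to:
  i ∧ ¬q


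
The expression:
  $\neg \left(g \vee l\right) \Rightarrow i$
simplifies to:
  $g \vee i \vee l$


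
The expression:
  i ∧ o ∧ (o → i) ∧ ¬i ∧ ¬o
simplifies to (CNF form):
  False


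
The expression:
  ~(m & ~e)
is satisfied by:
  {e: True, m: False}
  {m: False, e: False}
  {m: True, e: True}


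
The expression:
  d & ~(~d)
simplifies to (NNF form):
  d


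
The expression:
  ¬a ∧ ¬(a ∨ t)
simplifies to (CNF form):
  ¬a ∧ ¬t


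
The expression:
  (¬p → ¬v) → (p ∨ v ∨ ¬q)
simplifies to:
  p ∨ v ∨ ¬q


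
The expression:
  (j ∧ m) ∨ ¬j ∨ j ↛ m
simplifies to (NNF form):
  True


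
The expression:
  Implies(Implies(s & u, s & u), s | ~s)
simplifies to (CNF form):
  True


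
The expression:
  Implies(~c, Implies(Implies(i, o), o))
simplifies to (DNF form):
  c | i | o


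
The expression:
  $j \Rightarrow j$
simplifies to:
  $\text{True}$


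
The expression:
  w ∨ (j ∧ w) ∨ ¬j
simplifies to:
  w ∨ ¬j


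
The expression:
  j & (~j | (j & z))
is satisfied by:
  {z: True, j: True}


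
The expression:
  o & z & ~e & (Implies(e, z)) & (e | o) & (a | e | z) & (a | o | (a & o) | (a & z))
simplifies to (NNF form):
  o & z & ~e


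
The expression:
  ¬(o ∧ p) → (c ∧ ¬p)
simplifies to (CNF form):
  (c ∨ o) ∧ (c ∨ p) ∧ (o ∨ ¬p) ∧ (p ∨ ¬p)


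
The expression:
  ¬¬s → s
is always true.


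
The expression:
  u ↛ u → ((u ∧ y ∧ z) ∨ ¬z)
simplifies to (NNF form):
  True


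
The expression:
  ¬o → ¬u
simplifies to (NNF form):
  o ∨ ¬u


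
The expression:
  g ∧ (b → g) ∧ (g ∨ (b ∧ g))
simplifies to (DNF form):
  g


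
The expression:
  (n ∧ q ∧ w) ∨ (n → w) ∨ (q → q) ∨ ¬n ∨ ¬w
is always true.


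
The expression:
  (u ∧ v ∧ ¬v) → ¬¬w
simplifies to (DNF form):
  True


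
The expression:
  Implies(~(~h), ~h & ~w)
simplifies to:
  ~h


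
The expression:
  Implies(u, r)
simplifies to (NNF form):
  r | ~u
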